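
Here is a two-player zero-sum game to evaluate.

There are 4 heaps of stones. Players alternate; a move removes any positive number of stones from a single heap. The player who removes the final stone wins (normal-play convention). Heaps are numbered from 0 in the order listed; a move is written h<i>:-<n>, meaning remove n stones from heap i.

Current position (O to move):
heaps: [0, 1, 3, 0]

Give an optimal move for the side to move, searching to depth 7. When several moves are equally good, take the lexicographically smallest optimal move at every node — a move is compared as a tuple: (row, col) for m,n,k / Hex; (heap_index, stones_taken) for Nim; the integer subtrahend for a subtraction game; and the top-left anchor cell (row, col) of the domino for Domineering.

O's best at [(0,1,3,0)]: h2:-2

ply 1, O at (0,1,3,0) | h1:-1=-1→(0,0,3,0); h2:-1=-1→(0,1,2,0); h2:-2=+1→(0,1,1,0)*; h2:-3=-1→(0,1,0,0)
ply 2, X at (0,1,1,0) | h1:-1=-1→(0,0,1,0)*; h2:-1=-1→(0,1,0,0)
ply 3, O at (0,0,1,0) | h2:-1=+1→(0,0,0,0)*
ply 4: (0,0,0,0) is terminal -1 (X); from (0,1,3,0) depth 7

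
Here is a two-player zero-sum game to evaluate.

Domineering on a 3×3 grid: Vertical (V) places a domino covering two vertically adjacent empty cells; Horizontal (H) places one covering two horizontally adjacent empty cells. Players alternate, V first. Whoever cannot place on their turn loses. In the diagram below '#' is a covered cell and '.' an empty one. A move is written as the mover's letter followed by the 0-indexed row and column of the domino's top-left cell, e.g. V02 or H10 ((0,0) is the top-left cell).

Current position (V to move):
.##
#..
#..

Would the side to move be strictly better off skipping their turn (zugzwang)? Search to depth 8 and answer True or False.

zugzwang(.##/#../#.., V) = False

ply 1, V at .##/#../#.. | V11=+1→.##/##./##.*; V12=+1→.##/#.#/#.#
ply 2: .##/##./##. is terminal -1 (H); from .##/#../#.. depth 8
if V skipped the turn, H would face:
~ ply 1, H at .##/#../#.. | H11=+1→.##/###/#..*; H21=+1→.##/#../###
~ ply 2: .##/###/#.. is terminal -1 (V); from .##/#../#.. depth 8
compare (V): move=+1 vs pass=-1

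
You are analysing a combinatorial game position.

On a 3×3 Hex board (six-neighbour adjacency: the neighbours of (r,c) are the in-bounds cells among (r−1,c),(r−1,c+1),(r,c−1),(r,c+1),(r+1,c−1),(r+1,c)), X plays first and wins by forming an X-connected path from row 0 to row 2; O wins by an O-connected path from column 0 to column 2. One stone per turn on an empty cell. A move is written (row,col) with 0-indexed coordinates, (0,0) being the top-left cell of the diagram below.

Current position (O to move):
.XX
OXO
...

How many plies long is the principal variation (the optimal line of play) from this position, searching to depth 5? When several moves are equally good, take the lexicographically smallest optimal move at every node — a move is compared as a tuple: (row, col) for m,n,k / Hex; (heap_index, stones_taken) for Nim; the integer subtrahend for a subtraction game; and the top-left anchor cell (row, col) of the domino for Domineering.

p1 O@[.XX/OXO/...]: (0,0)[OXX/OXO/...]-1* (2,0)[.XX/OXO/O..]-1 (2,1)[.XX/OXO/.O.]-1 (2,2)[.XX/OXO/..O]-1
p2 X@[OXX/OXO/...]: (2,0)[OXX/OXO/X..]+1* (2,1)[OXX/OXO/.X.]+1 (2,2)[OXX/OXO/..X]+1
p3 O@[OXX/OXO/X..] terminal -1; root [.XX/OXO/...] d5

PV length from [.XX/OXO/...]: 2 plies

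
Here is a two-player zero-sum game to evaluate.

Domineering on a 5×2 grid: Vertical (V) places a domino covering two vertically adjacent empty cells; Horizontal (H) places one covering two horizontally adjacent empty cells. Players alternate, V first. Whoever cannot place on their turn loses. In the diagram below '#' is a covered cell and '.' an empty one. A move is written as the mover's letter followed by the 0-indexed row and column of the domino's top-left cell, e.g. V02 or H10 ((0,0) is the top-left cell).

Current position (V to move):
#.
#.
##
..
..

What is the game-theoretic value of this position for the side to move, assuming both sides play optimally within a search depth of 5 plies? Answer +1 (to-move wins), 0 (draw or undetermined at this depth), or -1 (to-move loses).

value(#./#./##/../.., V) = +1

p1 V@[#./#./##/../..]: V01[##/##/##/../..]-1 V30[#./#./##/#./#.]+1* V31[#./#./##/.#/.#]+1
p2 H@[#./#./##/#./#.] terminal -1; root [#./#./##/../..] d5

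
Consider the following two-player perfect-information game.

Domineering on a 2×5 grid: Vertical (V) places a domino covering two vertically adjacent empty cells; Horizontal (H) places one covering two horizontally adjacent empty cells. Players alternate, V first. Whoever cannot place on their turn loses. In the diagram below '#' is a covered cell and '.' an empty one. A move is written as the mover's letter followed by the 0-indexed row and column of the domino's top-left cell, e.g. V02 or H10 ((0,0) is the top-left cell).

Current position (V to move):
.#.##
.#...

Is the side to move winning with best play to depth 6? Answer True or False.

V winning at [.#.##/.#...]: True

p1 V@[.#.##/.#...]: V00[##.##/##...]-1 V02[.####/.##..]+1*
p2 H@[.####/.##..]: H13[.####/.####]-1*
p3 V@[.####/.####]: V00[#####/#####]+1*
p4 H@[#####/#####] terminal -1; root [.#.##/.#...] d6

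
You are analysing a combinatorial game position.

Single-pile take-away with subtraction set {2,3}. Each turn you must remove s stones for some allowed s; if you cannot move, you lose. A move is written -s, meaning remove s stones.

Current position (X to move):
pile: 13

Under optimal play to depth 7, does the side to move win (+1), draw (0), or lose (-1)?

p1 X@[13]: -2[11]+1* -3[10]+1
p2 O@[11]: -2[9]-1* -3[8]-1
p3 X@[9]: -2[7]-1 -3[6]+1*
p4 O@[6]: -2[4]-1* -3[3]-1
p5 X@[4]: -2[2]-1 -3[1]+1*
p6 O@[1] terminal -1; root [13] d7

value(13, X) = +1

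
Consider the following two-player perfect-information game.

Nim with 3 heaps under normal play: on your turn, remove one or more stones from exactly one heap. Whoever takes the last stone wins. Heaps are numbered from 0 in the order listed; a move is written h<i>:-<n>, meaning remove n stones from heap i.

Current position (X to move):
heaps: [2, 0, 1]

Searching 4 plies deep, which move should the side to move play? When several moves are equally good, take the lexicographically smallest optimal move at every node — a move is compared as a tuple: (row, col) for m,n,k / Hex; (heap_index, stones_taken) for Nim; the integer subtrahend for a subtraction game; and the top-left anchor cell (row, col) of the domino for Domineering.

ply 1, X at (2,0,1) | h0:-1=+1→(1,0,1)*; h0:-2=-1→(0,0,1); h2:-1=-1→(2,0,0)
ply 2, O at (1,0,1) | h0:-1=-1→(0,0,1)*; h2:-1=-1→(1,0,0)
ply 3, X at (0,0,1) | h2:-1=+1→(0,0,0)*
ply 4: (0,0,0) is terminal -1 (O); from (2,0,1) depth 4

X's best at [(2,0,1)]: h0:-1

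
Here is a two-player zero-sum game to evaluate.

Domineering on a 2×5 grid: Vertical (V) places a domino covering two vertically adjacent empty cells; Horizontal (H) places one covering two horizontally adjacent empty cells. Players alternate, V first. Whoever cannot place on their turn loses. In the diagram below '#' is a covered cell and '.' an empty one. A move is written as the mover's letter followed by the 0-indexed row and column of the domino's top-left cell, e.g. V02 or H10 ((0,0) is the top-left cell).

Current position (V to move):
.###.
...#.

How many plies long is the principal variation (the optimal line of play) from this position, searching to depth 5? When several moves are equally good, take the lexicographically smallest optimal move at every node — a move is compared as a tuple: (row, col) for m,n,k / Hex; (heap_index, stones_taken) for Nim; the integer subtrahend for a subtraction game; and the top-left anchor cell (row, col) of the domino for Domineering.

PV length from [.###./...#.]: 3 plies

ply 1, V at .###./...#. | V00=+1→####./#..#.*; V04=-1→.####/...##
ply 2, H at ####./#..#. | H11=-1→####./####.*
ply 3, V at ####./####. | V04=+1→#####/#####*
ply 4: #####/##### is terminal -1 (H); from .###./...#. depth 5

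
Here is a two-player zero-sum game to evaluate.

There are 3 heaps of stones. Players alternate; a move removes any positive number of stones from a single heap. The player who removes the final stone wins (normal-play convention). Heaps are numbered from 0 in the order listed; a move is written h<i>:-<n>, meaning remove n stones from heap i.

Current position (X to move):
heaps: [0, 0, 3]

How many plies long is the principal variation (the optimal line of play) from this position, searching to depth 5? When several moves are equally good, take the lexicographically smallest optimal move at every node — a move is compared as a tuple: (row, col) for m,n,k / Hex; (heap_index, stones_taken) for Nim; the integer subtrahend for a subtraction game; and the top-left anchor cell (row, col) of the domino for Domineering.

PV length from [(0,0,3)]: 1 ply

[(0,0,3)] X move#1: h2:-1:-1/(0,0,2), h2:-2:-1/(0,0,1), h2:-3:+1/(0,0,0)*
[(0,0,0)] end (terminal -1, O#2); searched (0,0,3) to 5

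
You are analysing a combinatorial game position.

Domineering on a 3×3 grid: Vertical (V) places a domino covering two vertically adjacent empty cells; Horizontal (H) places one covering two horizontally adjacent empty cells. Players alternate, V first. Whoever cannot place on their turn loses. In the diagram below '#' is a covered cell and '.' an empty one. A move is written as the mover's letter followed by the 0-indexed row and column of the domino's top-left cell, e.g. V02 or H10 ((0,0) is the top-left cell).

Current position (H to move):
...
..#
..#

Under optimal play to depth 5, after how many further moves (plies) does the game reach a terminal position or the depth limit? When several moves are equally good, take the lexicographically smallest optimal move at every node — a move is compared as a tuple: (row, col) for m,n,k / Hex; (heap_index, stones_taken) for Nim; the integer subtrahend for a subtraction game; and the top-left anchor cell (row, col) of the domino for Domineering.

[.../..#/..#] H move#1: H00:-1/##./..#/..#, H01:-1/.##/..#/..#, H10:+1/.../###/..#*, H20:-1/.../..#/###
[.../###/..#] end (terminal -1, V#2); searched .../..#/..# to 5

PV length from [.../..#/..#]: 1 ply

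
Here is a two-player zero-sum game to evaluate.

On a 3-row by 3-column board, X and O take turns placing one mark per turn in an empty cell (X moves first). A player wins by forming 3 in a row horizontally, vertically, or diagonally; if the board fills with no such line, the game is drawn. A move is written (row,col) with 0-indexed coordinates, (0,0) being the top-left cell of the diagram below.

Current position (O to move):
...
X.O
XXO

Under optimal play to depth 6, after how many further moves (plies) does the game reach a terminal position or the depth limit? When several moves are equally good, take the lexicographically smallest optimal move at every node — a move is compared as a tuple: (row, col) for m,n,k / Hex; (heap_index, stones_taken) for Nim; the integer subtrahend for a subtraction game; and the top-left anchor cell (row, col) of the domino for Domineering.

[.../X.O/XXO] O move#1: (0,0):+1/O../X.O/XXO*, (0,1):-1/.O./X.O/XXO, (0,2):+1/..O/X.O/XXO, (1,1):-1/.../XOO/XXO
[O../X.O/XXO] X move#2: (0,1):-1/OX./X.O/XXO*, (0,2):-1/O.X/X.O/XXO, (1,1):-1/O../XXO/XXO
[OX./X.O/XXO] O move#3: (0,2):+1/OXO/X.O/XXO*, (1,1):+1/OX./XOO/XXO
[OXO/X.O/XXO] end (terminal -1, X#4); searched .../X.O/XXO to 6

PV length from [.../X.O/XXO]: 3 plies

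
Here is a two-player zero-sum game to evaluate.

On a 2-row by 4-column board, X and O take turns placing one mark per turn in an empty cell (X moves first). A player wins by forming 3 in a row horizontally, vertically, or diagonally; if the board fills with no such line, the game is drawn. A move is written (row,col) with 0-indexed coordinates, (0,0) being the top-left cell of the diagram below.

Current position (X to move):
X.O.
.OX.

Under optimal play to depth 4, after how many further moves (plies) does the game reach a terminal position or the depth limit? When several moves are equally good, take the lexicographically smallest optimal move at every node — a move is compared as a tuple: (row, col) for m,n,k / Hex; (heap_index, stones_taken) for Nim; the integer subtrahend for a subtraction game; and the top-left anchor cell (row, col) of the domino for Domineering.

PV length from [X.O./.OX.]: 4 plies

ply 1, X at X.O./.OX. | (0,1)=+0→XXO./.OX.*; (0,3)=+0→X.OX/.OX.; (1,0)=+0→X.O./XOX.; (1,3)=+0→X.O./.OXX
ply 2, O at XXO./.OX. | (0,3)=+0→XXOO/.OX.*; (1,0)=+0→XXO./OOX.; (1,3)=+0→XXO./.OXO
ply 3, X at XXOO/.OX. | (1,0)=+0→XXOO/XOX.*; (1,3)=+0→XXOO/.OXX
ply 4, O at XXOO/XOX. | (1,3)=+0→XXOO/XOXO*
ply 5: XXOO/XOXO is terminal +0 (X); from X.O./.OX. depth 4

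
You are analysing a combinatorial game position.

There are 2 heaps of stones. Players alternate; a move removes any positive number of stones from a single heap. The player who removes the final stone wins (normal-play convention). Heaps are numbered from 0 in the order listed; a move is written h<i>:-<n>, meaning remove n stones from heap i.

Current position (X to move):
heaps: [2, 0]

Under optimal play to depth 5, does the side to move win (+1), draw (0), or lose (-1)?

value((2,0), X) = +1

ply 1, X at (2,0) | h0:-1=-1→(1,0); h0:-2=+1→(0,0)*
ply 2: (0,0) is terminal -1 (O); from (2,0) depth 5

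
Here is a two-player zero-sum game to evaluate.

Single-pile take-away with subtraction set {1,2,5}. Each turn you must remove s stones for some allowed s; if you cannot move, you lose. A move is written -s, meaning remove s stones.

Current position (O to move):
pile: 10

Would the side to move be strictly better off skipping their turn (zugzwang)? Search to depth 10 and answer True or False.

zugzwang(10, O) = False

p1 O@[10]: -1[9]+1* -2[8]-1 -5[5]-1
p2 X@[9]: -1[8]-1* -2[7]-1 -5[4]-1
p3 O@[8]: -1[7]-1 -2[6]+1* -5[3]+1
p4 X@[6]: -1[5]-1* -2[4]-1 -5[1]-1
p5 O@[5]: -1[4]-1 -2[3]+1* -5[0]+1
p6 X@[3]: -1[2]-1* -2[1]-1
p7 O@[2]: -1[1]-1 -2[0]+1*
p8 X@[0] terminal -1; root [10] d10
suppose O passes — search the same position with X to move:
pass> p1 X@[10]: -1[9]+1* -2[8]-1 -5[5]-1
pass> p2 O@[9]: -1[8]-1* -2[7]-1 -5[4]-1
pass> p3 X@[8]: -1[7]-1 -2[6]+1* -5[3]+1
pass> p4 O@[6]: -1[5]-1* -2[4]-1 -5[1]-1
pass> p5 X@[5]: -1[4]-1 -2[3]+1* -5[0]+1
pass> p6 O@[3]: -1[2]-1* -2[1]-1
pass> p7 X@[2]: -1[1]-1 -2[0]+1*
pass> p8 O@[0] terminal -1; root [10] d10
for O: play +1, pass -1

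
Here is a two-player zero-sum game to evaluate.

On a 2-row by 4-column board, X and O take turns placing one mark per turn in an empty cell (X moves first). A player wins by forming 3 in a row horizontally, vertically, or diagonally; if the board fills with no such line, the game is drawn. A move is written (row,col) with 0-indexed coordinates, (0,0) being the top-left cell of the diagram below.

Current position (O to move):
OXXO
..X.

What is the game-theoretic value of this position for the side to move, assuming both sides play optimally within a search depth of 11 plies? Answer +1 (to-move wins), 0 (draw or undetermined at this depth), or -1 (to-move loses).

ply 1, O at OXXO/..X. | (1,0)=+0→OXXO/O.X.*; (1,1)=+0→OXXO/.OX.; (1,3)=+0→OXXO/..XO
ply 2, X at OXXO/O.X. | (1,1)=+0→OXXO/OXX.*; (1,3)=+0→OXXO/O.XX
ply 3, O at OXXO/OXX. | (1,3)=+0→OXXO/OXXO*
ply 4: OXXO/OXXO is terminal +0 (X); from OXXO/..X. depth 11

value(OXXO/..X., O) = 0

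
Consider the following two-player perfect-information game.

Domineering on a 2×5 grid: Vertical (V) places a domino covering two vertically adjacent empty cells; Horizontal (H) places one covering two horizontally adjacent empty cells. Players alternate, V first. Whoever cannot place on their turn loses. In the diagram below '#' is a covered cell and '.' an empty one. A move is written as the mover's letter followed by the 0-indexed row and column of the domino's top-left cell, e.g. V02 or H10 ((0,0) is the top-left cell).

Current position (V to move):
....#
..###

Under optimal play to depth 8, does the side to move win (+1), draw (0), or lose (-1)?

value(....#/..###, V) = +1

ply 1, V at ....#/..### | V00=-1→#...#/#.###; V01=+1→.#..#/.####*
ply 2, H at .#..#/.#### | H02=-1→.####/.####*
ply 3, V at .####/.#### | V00=+1→#####/#####*
ply 4: #####/##### is terminal -1 (H); from ....#/..### depth 8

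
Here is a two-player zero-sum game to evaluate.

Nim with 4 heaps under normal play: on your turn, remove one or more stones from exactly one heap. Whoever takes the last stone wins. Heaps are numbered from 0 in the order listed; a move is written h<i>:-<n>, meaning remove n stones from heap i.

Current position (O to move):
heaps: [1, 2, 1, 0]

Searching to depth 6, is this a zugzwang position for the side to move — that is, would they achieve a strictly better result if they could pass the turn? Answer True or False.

p1 O@[(1,2,1,0)]: h0:-1[(0,2,1,0)]-1 h1:-1[(1,1,1,0)]-1 h1:-2[(1,0,1,0)]+1* h2:-1[(1,2,0,0)]-1
p2 X@[(1,0,1,0)]: h0:-1[(0,0,1,0)]-1* h2:-1[(1,0,0,0)]-1
p3 O@[(0,0,1,0)]: h2:-1[(0,0,0,0)]+1*
p4 X@[(0,0,0,0)] terminal -1; root [(1,2,1,0)] d6
pass branch (X moves first from the same position):
  | p1 X@[(1,2,1,0)]: h0:-1[(0,2,1,0)]-1 h1:-1[(1,1,1,0)]-1 h1:-2[(1,0,1,0)]+1* h2:-1[(1,2,0,0)]-1
  | p2 O@[(1,0,1,0)]: h0:-1[(0,0,1,0)]-1* h2:-1[(1,0,0,0)]-1
  | p3 X@[(0,0,1,0)]: h2:-1[(0,0,0,0)]+1*
  | p4 O@[(0,0,0,0)] terminal -1; root [(1,2,1,0)] d6
O moving scores +1; O passing scores -1

zugzwang((1,2,1,0), O) = False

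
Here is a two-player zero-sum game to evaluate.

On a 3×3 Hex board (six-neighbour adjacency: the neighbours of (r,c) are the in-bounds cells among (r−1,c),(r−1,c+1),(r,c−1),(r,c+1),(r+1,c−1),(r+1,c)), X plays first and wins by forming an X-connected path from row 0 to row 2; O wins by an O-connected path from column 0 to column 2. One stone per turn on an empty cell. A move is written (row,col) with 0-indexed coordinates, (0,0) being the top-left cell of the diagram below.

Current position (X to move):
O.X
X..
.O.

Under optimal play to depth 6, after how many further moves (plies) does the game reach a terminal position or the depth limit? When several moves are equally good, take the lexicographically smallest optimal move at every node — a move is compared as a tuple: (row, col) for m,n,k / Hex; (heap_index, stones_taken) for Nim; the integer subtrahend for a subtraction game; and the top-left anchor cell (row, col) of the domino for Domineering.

PV length from [O.X/X../.O.]: 5 plies

ply 1, X at O.X/X../.O. | (0,1)=-1→OXX/X../.O.; (1,1)=-1→O.X/XX./.O.; (1,2)=+1→O.X/X.X/.O.*; (2,0)=+1→O.X/X../XO.; (2,2)=+1→O.X/X../.OX
ply 2, O at O.X/X.X/.O. | (0,1)=-1→OOX/X.X/.O.*; (1,1)=-1→O.X/XOX/.O.; (2,0)=-1→O.X/X.X/OO.; (2,2)=-1→O.X/X.X/.OO
ply 3, X at OOX/X.X/.O. | (1,1)=+1→OOX/XXX/.O.*; (2,0)=+1→OOX/X.X/XO.; (2,2)=+1→OOX/X.X/.OX
ply 4, O at OOX/XXX/.O. | (2,0)=-1→OOX/XXX/OO.*; (2,2)=-1→OOX/XXX/.OO
ply 5, X at OOX/XXX/OO. | (2,2)=+1→OOX/XXX/OOX*
ply 6: OOX/XXX/OOX is terminal -1 (O); from O.X/X../.O. depth 6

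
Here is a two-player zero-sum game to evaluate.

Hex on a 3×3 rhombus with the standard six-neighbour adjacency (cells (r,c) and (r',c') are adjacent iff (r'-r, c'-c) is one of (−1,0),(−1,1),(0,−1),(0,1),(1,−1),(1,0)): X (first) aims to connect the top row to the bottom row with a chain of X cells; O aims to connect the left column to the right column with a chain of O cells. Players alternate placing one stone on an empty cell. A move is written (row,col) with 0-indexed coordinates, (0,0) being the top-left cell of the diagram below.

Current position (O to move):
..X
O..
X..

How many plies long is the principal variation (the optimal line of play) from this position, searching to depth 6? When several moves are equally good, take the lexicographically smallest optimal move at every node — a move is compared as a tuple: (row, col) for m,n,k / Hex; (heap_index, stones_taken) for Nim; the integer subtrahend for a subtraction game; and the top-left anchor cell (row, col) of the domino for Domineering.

ply 1, O at ..X/O../X.. | (0,0)=-1→O.X/O../X..*; (0,1)=-1→.OX/O../X..; (1,1)=-1→..X/OO./X..; (1,2)=-1→..X/O.O/X..; (2,1)=-1→..X/O../XO.; (2,2)=-1→..X/O../X.O
ply 2, X at O.X/O../X.. | (0,1)=+1→OXX/O../X..*; (1,1)=+1→O.X/OX./X..; (1,2)=+1→O.X/O.X/X..; (2,1)=+1→O.X/O../XX.; (2,2)=+1→O.X/O../X.X
ply 3, O at OXX/O../X.. | (1,1)=-1→OXX/OO./X..*; (1,2)=-1→OXX/O.O/X..; (2,1)=-1→OXX/O../XO.; (2,2)=-1→OXX/O../X.O
ply 4, X at OXX/OO./X.. | (1,2)=+1→OXX/OOX/X..*; (2,1)=-1→OXX/OO./XX.; (2,2)=-1→OXX/OO./X.X
ply 5, O at OXX/OOX/X.. | (2,1)=-1→OXX/OOX/XO.*; (2,2)=-1→OXX/OOX/X.O
ply 6, X at OXX/OOX/XO. | (2,2)=+1→OXX/OOX/XOX*
ply 7: OXX/OOX/XOX is terminal -1 (O); from ..X/O../X.. depth 6

PV length from [..X/O../X..]: 6 plies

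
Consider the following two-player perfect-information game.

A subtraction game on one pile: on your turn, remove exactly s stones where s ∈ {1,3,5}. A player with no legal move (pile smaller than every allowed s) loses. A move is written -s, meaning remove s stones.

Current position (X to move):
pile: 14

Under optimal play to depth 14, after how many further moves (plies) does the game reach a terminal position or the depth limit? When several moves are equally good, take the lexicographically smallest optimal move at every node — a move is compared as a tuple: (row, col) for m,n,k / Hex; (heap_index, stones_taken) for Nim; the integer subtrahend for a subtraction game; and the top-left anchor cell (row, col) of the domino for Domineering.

PV length from [14]: 14 plies

[14] X move#1: -1:-1/13*, -3:-1/11, -5:-1/9
[13] O move#2: -1:+1/12*, -3:+1/10, -5:+1/8
[12] X move#3: -1:-1/11*, -3:-1/9, -5:-1/7
[11] O move#4: -1:+1/10*, -3:+1/8, -5:+1/6
[10] X move#5: -1:-1/9*, -3:-1/7, -5:-1/5
[9] O move#6: -1:+1/8*, -3:+1/6, -5:+1/4
[8] X move#7: -1:-1/7*, -3:-1/5, -5:-1/3
[7] O move#8: -1:+1/6*, -3:+1/4, -5:+1/2
[6] X move#9: -1:-1/5*, -3:-1/3, -5:-1/1
[5] O move#10: -1:+1/4*, -3:+1/2, -5:+1/0
[4] X move#11: -1:-1/3*, -3:-1/1
[3] O move#12: -1:+1/2*, -3:+1/0
[2] X move#13: -1:-1/1*
[1] O move#14: -1:+1/0*
[0] end (terminal -1, X#15); searched 14 to 14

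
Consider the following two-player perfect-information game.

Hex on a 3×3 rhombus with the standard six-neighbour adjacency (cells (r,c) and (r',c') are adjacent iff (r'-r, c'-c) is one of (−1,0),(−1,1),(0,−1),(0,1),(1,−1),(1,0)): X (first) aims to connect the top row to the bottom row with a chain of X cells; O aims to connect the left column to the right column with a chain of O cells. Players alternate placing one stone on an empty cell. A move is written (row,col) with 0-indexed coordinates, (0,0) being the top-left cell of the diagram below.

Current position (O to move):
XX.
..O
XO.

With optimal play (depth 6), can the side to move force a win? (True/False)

O winning at [XX./..O/XO.]: False

p1 O@[XX./..O/XO.]: (0,2)[XXO/..O/XO.]-1* (1,0)[XX./O.O/XO.]-1 (1,1)[XX./.OO/XO.]-1 (2,2)[XX./..O/XOO]-1
p2 X@[XXO/..O/XO.]: (1,0)[XXO/X.O/XO.]+1* (1,1)[XXO/.XO/XO.]+1 (2,2)[XXO/..O/XOX]+1
p3 O@[XXO/X.O/XO.] terminal -1; root [XX./..O/XO.] d6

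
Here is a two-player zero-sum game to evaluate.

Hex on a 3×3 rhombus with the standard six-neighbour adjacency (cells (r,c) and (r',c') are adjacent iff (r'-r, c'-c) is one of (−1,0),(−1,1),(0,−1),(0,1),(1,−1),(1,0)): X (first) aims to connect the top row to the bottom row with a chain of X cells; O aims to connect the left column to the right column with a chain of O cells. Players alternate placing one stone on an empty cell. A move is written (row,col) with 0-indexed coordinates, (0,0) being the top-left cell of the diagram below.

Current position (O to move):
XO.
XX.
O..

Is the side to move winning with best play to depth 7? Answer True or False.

O winning at [XO./XX./O..]: True

p1 O@[XO./XX./O..]: (0,2)[XOO/XX./O..]-1 (1,2)[XO./XXO/O..]-1 (2,1)[XO./XX./OO.]+1* (2,2)[XO./XX./O.O]-1
p2 X@[XO./XX./OO.]: (0,2)[XOX/XX./OO.]-1* (1,2)[XO./XXX/OO.]-1 (2,2)[XO./XX./OOX]-1
p3 O@[XOX/XX./OO.]: (1,2)[XOX/XXO/OO.]+1* (2,2)[XOX/XX./OOO]+1
p4 X@[XOX/XXO/OO.] terminal -1; root [XO./XX./O..] d7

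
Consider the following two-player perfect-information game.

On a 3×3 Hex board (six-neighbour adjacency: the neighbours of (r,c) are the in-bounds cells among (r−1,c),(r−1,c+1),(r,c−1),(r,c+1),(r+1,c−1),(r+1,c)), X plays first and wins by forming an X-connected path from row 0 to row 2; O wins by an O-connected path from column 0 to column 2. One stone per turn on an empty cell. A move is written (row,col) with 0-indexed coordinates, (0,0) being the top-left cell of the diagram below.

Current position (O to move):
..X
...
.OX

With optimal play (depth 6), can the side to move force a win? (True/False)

O winning at [..X/.../.OX]: False

ply 1, O at ..X/.../.OX | (0,0)=-1→O.X/.../.OX*; (0,1)=-1→.OX/.../.OX; (1,0)=-1→..X/O../.OX; (1,1)=-1→..X/.O./.OX; (1,2)=-1→..X/..O/.OX; (2,0)=-1→..X/.../OOX
ply 2, X at O.X/.../.OX | (0,1)=+1→OXX/.../.OX*; (1,0)=+1→O.X/X../.OX; (1,1)=+1→O.X/.X./.OX; (1,2)=+1→O.X/..X/.OX; (2,0)=+1→O.X/.../XOX
ply 3, O at OXX/.../.OX | (1,0)=-1→OXX/O../.OX*; (1,1)=-1→OXX/.O./.OX; (1,2)=-1→OXX/..O/.OX; (2,0)=-1→OXX/.../OOX
ply 4, X at OXX/O../.OX | (1,1)=+1→OXX/OX./.OX*; (1,2)=+1→OXX/O.X/.OX; (2,0)=+1→OXX/O../XOX
ply 5, O at OXX/OX./.OX | (1,2)=-1→OXX/OXO/.OX*; (2,0)=-1→OXX/OX./OOX
ply 6, X at OXX/OXO/.OX | (2,0)=+1→OXX/OXO/XOX*
ply 7: OXX/OXO/XOX is terminal -1 (O); from ..X/.../.OX depth 6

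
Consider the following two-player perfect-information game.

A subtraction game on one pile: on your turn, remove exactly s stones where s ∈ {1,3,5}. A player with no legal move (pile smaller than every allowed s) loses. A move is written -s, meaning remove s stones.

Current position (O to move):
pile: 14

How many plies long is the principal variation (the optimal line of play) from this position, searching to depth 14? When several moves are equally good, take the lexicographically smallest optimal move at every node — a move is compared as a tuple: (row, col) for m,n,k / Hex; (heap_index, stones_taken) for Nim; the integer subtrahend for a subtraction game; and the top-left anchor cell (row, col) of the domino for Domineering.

PV length from [14]: 14 plies

ply 1, O at 14 | -1=-1→13*; -3=-1→11; -5=-1→9
ply 2, X at 13 | -1=+1→12*; -3=+1→10; -5=+1→8
ply 3, O at 12 | -1=-1→11*; -3=-1→9; -5=-1→7
ply 4, X at 11 | -1=+1→10*; -3=+1→8; -5=+1→6
ply 5, O at 10 | -1=-1→9*; -3=-1→7; -5=-1→5
ply 6, X at 9 | -1=+1→8*; -3=+1→6; -5=+1→4
ply 7, O at 8 | -1=-1→7*; -3=-1→5; -5=-1→3
ply 8, X at 7 | -1=+1→6*; -3=+1→4; -5=+1→2
ply 9, O at 6 | -1=-1→5*; -3=-1→3; -5=-1→1
ply 10, X at 5 | -1=+1→4*; -3=+1→2; -5=+1→0
ply 11, O at 4 | -1=-1→3*; -3=-1→1
ply 12, X at 3 | -1=+1→2*; -3=+1→0
ply 13, O at 2 | -1=-1→1*
ply 14, X at 1 | -1=+1→0*
ply 15: 0 is terminal -1 (O); from 14 depth 14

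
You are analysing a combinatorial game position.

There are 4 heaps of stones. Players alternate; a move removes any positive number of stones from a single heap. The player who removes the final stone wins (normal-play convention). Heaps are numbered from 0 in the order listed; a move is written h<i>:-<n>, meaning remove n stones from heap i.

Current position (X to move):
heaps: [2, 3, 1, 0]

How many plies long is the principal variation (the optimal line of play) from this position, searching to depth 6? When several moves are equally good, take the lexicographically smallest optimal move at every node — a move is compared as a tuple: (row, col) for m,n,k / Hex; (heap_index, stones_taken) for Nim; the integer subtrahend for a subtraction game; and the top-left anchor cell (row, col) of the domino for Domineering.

PV length from [(2,3,1,0)]: 4 plies

[(2,3,1,0)] X move#1: h0:-1:-1/(1,3,1,0)*, h0:-2:-1/(0,3,1,0), h1:-1:-1/(2,2,1,0), h1:-2:-1/(2,1,1,0), h1:-3:-1/(2,0,1,0), h2:-1:-1/(2,3,0,0)
[(1,3,1,0)] O move#2: h0:-1:-1/(0,3,1,0), h1:-1:-1/(1,2,1,0), h1:-2:-1/(1,1,1,0), h1:-3:+1/(1,0,1,0)*, h2:-1:-1/(1,3,0,0)
[(1,0,1,0)] X move#3: h0:-1:-1/(0,0,1,0)*, h2:-1:-1/(1,0,0,0)
[(0,0,1,0)] O move#4: h2:-1:+1/(0,0,0,0)*
[(0,0,0,0)] end (terminal -1, X#5); searched (2,3,1,0) to 6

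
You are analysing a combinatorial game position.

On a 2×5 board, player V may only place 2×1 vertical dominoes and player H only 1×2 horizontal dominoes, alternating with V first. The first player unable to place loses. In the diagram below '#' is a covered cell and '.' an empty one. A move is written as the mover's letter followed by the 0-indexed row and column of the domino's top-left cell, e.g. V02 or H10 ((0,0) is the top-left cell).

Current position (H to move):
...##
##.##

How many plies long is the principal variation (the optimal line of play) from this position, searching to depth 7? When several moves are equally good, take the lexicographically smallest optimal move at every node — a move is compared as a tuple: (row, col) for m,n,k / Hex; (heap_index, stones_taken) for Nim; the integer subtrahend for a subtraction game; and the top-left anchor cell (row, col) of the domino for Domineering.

PV length from [...##/##.##]: 1 ply

[...##/##.##] H move#1: H00:-1/##.##/##.##, H01:+1/.####/##.##*
[.####/##.##] end (terminal -1, V#2); searched ...##/##.## to 7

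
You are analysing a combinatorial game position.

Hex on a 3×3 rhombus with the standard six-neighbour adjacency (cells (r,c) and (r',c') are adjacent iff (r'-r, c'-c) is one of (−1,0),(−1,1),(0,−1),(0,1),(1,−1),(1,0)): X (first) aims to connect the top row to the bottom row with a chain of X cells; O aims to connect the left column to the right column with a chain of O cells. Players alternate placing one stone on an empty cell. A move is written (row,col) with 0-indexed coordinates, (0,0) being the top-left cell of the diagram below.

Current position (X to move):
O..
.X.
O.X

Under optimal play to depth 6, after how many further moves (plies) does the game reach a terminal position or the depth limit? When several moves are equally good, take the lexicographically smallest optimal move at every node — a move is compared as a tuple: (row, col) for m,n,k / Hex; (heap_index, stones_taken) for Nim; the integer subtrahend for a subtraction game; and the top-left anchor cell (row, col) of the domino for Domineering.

ply 1, X at O../.X./O.X | (0,1)=+1→OX./.X./O.X*; (0,2)=+1→O.X/.X./O.X; (1,0)=+1→O../XX./O.X; (1,2)=+1→O../.XX/O.X; (2,1)=+1→O../.X./OXX
ply 2, O at OX./.X./O.X | (0,2)=-1→OXO/.X./O.X*; (1,0)=-1→OX./OX./O.X; (1,2)=-1→OX./.XO/O.X; (2,1)=-1→OX./.X./OOX
ply 3, X at OXO/.X./O.X | (1,0)=+1→OXO/XX./O.X*; (1,2)=+1→OXO/.XX/O.X; (2,1)=+1→OXO/.X./OXX
ply 4, O at OXO/XX./O.X | (1,2)=-1→OXO/XXO/O.X*; (2,1)=-1→OXO/XX./OOX
ply 5, X at OXO/XXO/O.X | (2,1)=+1→OXO/XXO/OXX*
ply 6: OXO/XXO/OXX is terminal -1 (O); from O../.X./O.X depth 6

PV length from [O../.X./O.X]: 5 plies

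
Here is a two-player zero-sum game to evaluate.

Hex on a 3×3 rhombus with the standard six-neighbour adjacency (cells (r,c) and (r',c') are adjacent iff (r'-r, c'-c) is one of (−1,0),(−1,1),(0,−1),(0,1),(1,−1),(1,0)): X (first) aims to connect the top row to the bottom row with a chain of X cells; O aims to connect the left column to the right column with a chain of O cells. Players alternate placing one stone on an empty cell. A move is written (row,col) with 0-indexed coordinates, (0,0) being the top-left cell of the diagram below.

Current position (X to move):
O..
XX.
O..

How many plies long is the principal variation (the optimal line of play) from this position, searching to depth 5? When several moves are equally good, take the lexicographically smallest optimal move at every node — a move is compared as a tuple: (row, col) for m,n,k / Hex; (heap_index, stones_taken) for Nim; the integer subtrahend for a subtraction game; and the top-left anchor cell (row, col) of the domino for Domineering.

[O../XX./O..] X move#1: (0,1):-1/OX./XX./O.., (0,2):-1/O.X/XX./O.., (1,2):+1/O../XXX/O..*, (2,1):+1/O../XX./OX., (2,2):+1/O../XX./O.X
[O../XXX/O..] O move#2: (0,1):-1/OO./XXX/O..*, (0,2):-1/O.O/XXX/O.., (2,1):-1/O../XXX/OO., (2,2):-1/O../XXX/O.O
[OO./XXX/O..] X move#3: (0,2):+1/OOX/XXX/O..*, (2,1):-1/OO./XXX/OX., (2,2):-1/OO./XXX/O.X
[OOX/XXX/O..] O move#4: (2,1):-1/OOX/XXX/OO.*, (2,2):-1/OOX/XXX/O.O
[OOX/XXX/OO.] X move#5: (2,2):+1/OOX/XXX/OOX*
[OOX/XXX/OOX] end (terminal -1, O#6); searched O../XX./O.. to 5

PV length from [O../XX./O..]: 5 plies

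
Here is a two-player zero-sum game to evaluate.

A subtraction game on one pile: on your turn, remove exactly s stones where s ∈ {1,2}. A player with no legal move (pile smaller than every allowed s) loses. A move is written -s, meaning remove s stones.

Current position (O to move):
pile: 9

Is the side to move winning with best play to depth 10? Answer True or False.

p1 O@[9]: -1[8]-1* -2[7]-1
p2 X@[8]: -1[7]-1 -2[6]+1*
p3 O@[6]: -1[5]-1* -2[4]-1
p4 X@[5]: -1[4]-1 -2[3]+1*
p5 O@[3]: -1[2]-1* -2[1]-1
p6 X@[2]: -1[1]-1 -2[0]+1*
p7 O@[0] terminal -1; root [9] d10

O winning at [9]: False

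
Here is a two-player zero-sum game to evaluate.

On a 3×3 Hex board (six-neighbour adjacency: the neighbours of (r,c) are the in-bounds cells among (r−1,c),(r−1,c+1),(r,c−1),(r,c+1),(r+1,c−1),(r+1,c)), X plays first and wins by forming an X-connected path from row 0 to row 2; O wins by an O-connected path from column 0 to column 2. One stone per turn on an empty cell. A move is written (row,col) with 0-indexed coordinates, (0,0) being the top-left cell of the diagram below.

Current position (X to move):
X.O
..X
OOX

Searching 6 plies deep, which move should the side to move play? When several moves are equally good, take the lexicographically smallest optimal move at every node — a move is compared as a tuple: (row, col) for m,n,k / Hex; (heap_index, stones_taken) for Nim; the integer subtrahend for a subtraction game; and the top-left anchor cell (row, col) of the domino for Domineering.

ply 1, X at X.O/..X/OOX | (0,1)=-1→XXO/..X/OOX; (1,0)=-1→X.O/X.X/OOX; (1,1)=+1→X.O/.XX/OOX*
ply 2, O at X.O/.XX/OOX | (0,1)=-1→XOO/.XX/OOX*; (1,0)=-1→X.O/OXX/OOX
ply 3, X at XOO/.XX/OOX | (1,0)=+1→XOO/XXX/OOX*
ply 4: XOO/XXX/OOX is terminal -1 (O); from X.O/..X/OOX depth 6

X's best at [X.O/..X/OOX]: (1,1)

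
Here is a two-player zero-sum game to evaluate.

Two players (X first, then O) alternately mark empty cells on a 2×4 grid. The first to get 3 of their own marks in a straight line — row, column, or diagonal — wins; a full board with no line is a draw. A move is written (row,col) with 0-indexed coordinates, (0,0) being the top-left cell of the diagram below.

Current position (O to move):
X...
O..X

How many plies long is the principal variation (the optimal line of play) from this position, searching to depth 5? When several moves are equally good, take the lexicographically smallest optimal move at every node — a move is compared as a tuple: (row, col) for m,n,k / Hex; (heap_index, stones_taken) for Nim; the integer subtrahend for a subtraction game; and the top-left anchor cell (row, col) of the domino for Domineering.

PV length from [X.../O..X]: 5 plies

ply 1, O at X.../O..X | (0,1)=+0→XO../O..X*; (0,2)=+0→X.O./O..X; (0,3)=+0→X..O/O..X; (1,1)=+0→X.../OO.X; (1,2)=+0→X.../O.OX
ply 2, X at XO../O..X | (0,2)=+0→XOX./O..X*; (0,3)=+0→XO.X/O..X; (1,1)=+0→XO../OX.X; (1,2)=+0→XO../O.XX
ply 3, O at XOX./O..X | (0,3)=+0→XOXO/O..X*; (1,1)=+0→XOX./OO.X; (1,2)=+0→XOX./O.OX
ply 4, X at XOXO/O..X | (1,1)=+0→XOXO/OX.X*; (1,2)=+0→XOXO/O.XX
ply 5, O at XOXO/OX.X | (1,2)=+0→XOXO/OXOX*
ply 6: XOXO/OXOX is terminal +0 (X); from X.../O..X depth 5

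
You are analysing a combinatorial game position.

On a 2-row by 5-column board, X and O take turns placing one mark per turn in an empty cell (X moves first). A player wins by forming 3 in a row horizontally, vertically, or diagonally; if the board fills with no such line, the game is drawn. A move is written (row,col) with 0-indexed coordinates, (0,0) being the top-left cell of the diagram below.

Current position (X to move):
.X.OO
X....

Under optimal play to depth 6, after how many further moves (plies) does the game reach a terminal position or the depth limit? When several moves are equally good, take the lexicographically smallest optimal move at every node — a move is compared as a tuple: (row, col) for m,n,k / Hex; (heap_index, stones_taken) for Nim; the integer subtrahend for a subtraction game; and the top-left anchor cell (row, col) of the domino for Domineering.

PV length from [.X.OO/X....]: 6 plies

p1 X@[.X.OO/X....]: (0,0)[XX.OO/X....]-1 (0,2)[.XXOO/X....]+0* (1,1)[.X.OO/XX...]-1 (1,2)[.X.OO/X.X..]-1 (1,3)[.X.OO/X..X.]-1 (1,4)[.X.OO/X...X]-1
p2 O@[.XXOO/X....]: (0,0)[OXXOO/X....]+0* (1,1)[.XXOO/XO...]-1 (1,2)[.XXOO/X.O..]-1 (1,3)[.XXOO/X..O.]-1 (1,4)[.XXOO/X...O]-1
p3 X@[OXXOO/X....]: (1,1)[OXXOO/XX...]+0* (1,2)[OXXOO/X.X..]+0 (1,3)[OXXOO/X..X.]+0 (1,4)[OXXOO/X...X]+0
p4 O@[OXXOO/XX...]: (1,2)[OXXOO/XXO..]+0* (1,3)[OXXOO/XX.O.]-1 (1,4)[OXXOO/XX..O]-1
p5 X@[OXXOO/XXO..]: (1,3)[OXXOO/XXOX.]+0* (1,4)[OXXOO/XXO.X]+0
p6 O@[OXXOO/XXOX.]: (1,4)[OXXOO/XXOXO]+0*
p7 X@[OXXOO/XXOXO] terminal +0; root [.X.OO/X....] d6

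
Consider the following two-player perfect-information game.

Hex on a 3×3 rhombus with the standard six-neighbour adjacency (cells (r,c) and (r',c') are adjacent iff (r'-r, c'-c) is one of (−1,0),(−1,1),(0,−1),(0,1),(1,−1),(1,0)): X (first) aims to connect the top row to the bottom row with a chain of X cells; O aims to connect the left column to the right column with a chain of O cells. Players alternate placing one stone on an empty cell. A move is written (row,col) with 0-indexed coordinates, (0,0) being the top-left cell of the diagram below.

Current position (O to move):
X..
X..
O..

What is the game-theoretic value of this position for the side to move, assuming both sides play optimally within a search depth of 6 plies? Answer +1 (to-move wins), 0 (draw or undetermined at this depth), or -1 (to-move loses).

value(X../X../O.., O) = +1

ply 1, O at X../X../O.. | (0,1)=-1→XO./X../O..; (0,2)=+1→X.O/X../O..*; (1,1)=+1→X../XO./O..; (1,2)=+1→X../X.O/O..; (2,1)=+1→X../X../OO.; (2,2)=+1→X../X../O.O
ply 2, X at X.O/X../O.. | (0,1)=-1→XXO/X../O..*; (1,1)=-1→X.O/XX./O..; (1,2)=-1→X.O/X.X/O..; (2,1)=-1→X.O/X../OX.; (2,2)=-1→X.O/X../O.X
ply 3, O at XXO/X../O.. | (1,1)=+1→XXO/XO./O..*; (1,2)=+1→XXO/X.O/O..; (2,1)=+1→XXO/X../OO.; (2,2)=+1→XXO/X../O.O
ply 4: XXO/XO./O.. is terminal -1 (X); from X../X../O.. depth 6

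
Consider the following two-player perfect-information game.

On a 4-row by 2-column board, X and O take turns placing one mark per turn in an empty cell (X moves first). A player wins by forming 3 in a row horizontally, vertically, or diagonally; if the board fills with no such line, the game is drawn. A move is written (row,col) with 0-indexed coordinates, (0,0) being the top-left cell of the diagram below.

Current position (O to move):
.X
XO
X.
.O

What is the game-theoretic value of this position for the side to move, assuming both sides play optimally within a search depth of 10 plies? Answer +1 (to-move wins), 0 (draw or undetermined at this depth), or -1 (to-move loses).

p1 O@[.X/XO/X./.O]: (0,0)[OX/XO/X./.O]-1 (2,1)[.X/XO/XO/.O]+1* (3,0)[.X/XO/X./OO]-1
p2 X@[.X/XO/XO/.O] terminal -1; root [.X/XO/X./.O] d10

value(.X/XO/X./.O, O) = +1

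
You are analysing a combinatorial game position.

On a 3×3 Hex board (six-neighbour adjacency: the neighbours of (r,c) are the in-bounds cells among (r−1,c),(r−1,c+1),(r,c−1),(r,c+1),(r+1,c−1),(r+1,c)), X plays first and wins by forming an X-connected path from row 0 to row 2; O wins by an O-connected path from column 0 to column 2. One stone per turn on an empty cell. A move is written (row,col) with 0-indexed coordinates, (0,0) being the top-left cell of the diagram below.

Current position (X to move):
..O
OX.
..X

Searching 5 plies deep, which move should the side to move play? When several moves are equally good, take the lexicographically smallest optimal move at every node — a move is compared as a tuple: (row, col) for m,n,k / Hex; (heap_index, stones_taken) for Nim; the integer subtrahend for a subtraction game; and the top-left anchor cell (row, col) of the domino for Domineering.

p1 X@[..O/OX./..X]: (0,0)[X.O/OX./..X]-1 (0,1)[.XO/OX./..X]+1* (1,2)[..O/OXX/..X]-1 (2,0)[..O/OX./X.X]-1 (2,1)[..O/OX./.XX]-1
p2 O@[.XO/OX./..X]: (0,0)[OXO/OX./..X]-1* (1,2)[.XO/OXO/..X]-1 (2,0)[.XO/OX./O.X]-1 (2,1)[.XO/OX./.OX]-1
p3 X@[OXO/OX./..X]: (1,2)[OXO/OXX/..X]+1* (2,0)[OXO/OX./X.X]+1 (2,1)[OXO/OX./.XX]+1
p4 O@[OXO/OXX/..X] terminal -1; root [..O/OX./..X] d5

X's best at [..O/OX./..X]: (0,1)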